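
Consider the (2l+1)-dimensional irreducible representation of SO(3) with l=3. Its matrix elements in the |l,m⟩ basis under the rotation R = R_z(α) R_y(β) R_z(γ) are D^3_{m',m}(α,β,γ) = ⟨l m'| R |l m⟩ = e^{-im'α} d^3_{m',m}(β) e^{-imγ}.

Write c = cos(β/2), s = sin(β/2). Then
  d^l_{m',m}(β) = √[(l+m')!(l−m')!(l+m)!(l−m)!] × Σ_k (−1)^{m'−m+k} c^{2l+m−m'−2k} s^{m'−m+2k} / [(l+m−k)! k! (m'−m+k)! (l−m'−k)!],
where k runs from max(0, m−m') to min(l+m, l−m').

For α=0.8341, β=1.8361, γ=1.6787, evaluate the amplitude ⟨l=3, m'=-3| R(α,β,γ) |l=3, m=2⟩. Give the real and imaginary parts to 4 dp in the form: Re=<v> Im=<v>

Re=0.3089 Im=-0.3552

D^3_{-3,2}(0.8341,1.8361,1.6787) = e^{-i·-3·0.8341}·d^3_{-3,2}(1.8361)·e^{-i·2·1.6787}. Compute d first:
c=cos(1.8361/2)=0.607370, s=sin(1.8361/2)=0.794419; N=√[1·720·120·1]=293.938769
k∈{5} keeps every argument non-negative
  k=5: (−1)^0·293.9388/(120)·0.6074^1·0.7944^5 = +0.470735
d^3_{-3,2}(1.8361) = +0.470735
D = (-0.802518+0.596628i)·(+0.470735)·(-0.976804+0.214136i) = +0.308870-0.355234i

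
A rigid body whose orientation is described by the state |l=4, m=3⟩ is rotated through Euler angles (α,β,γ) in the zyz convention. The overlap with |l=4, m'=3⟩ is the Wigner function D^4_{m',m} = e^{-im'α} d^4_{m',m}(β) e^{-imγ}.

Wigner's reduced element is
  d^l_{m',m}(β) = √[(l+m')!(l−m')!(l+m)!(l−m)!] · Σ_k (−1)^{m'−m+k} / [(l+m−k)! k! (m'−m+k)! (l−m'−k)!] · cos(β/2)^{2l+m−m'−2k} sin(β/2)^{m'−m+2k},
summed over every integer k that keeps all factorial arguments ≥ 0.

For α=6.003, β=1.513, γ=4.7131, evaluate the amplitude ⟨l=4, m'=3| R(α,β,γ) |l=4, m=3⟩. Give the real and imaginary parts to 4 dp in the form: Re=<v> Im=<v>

Split into d^4_{3,3}(β=1.513) × two z-phases.
c=cos(1.513/2)=0.727243, s=sin(1.513/2)=0.686380; N=√[5040·1·5040·1]=5040.000000
k: max(0,(3)−(3))=0 … min(4+(3),4−(3))=1
  k=0: (−1)^0·5040.0000/(5040)·0.7272^8·0.6864^0 = +0.078241
  k=1: (−1)^1·5040.0000/(720)·0.7272^6·0.6864^2 = -0.487870
d^4_{3,3}(1.513) = +0.078241 -0.487870 = -0.409629
Attach z-rotation phases: D = e^{-i(3)(6.003)}·(-0.409629)·e^{-i(3)(4.7131)} = -0.304596+0.273893i

Re=-0.3046 Im=0.2739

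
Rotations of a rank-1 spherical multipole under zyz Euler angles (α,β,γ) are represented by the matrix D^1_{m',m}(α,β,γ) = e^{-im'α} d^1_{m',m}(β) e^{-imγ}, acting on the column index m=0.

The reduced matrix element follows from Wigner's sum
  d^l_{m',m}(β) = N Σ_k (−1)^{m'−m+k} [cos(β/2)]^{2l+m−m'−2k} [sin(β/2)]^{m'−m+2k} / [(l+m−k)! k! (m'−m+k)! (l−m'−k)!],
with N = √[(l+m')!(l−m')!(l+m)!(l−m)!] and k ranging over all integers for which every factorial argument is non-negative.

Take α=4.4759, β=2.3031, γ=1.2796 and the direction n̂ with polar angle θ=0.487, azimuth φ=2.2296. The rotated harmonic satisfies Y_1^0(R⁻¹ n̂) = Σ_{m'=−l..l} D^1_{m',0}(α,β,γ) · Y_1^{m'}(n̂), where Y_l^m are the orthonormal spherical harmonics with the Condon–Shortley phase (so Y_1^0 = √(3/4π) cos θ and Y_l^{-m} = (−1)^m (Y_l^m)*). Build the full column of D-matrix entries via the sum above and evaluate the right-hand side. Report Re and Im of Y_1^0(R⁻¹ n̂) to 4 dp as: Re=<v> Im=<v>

Re=-0.3950 Im=0.0000

Need the full column D^1_{m',0} for m'=−1..1 at α=4.4759, β=2.3031, γ=1.2796.
cos(β/2)=0.407072, sin(β/2)=0.913396
d^1_{-1,0}: single k=1 term ⇒ +0.525830;  D = -0.123197-0.511195i
d^1_{0,0}: k∈[0..1] ⇒ +0.165708 -0.834292 = -0.668585;  D = -0.668585+0.000000i
d^1_{1,0}: single k=0 term ⇒ -0.525830;  D = +0.123197-0.511195i
Y_1^{m'}(θ=0.487,φ=2.2296) and Σ D·Y over m':
  (-0.1232-0.5112i)·(-0.0990-0.1278i)  (-0.6686+0.0000i)·(+0.4318+0.0000i)  (+0.1232-0.5112i)·(+0.0990-0.1278i)
Y_1^0(R⁻¹ n̂) = -0.395015+0.000000i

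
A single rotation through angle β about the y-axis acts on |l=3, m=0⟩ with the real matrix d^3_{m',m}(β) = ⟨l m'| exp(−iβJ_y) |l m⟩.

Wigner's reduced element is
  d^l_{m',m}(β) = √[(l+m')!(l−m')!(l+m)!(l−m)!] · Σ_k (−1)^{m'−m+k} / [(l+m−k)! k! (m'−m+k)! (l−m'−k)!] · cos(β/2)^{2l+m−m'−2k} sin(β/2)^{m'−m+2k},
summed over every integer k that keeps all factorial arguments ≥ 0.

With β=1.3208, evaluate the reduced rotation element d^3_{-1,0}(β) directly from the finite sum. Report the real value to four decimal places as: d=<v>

d=-0.2912

d^3_{-1,0}(β=1.3208) via Wigner's sum:
With c≡cos(β/2)=0.789747 and s≡sin(β/2)=0.613433, N=[2·24·6·6]^{1/2}=41.569219
Admissible k: 1..3 (factorial args all ≥0)
  k=1: (−1)^0·41.5692/(12)·0.7897^5·0.6134^1 = +0.652826
  k=2: (−1)^1·41.5692/(4)·0.7897^3·0.6134^3 = -1.181617
  k=3: (−1)^2·41.5692/(12)·0.7897^1·0.6134^5 = +0.237637
d^3_{-1,0}(1.3208) = +0.652826 -1.181617 +0.237637 = -0.291154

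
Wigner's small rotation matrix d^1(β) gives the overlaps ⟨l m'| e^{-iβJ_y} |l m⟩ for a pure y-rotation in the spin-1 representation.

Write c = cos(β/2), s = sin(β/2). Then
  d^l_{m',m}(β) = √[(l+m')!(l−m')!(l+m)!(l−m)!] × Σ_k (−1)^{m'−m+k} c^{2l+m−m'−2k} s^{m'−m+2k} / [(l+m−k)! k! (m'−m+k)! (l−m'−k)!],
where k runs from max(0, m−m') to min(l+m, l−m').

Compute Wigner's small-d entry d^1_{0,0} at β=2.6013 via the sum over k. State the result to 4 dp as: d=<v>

d^1_{0,0}(β=2.6013) via Wigner's sum:
Half-angle: c=0.266872, s=0.963732. N=√(1·1·1·1)=1.000000
Admissible k: 0..1 (factorial args all ≥0)
  k=0: (−1)^0·1.0000/(1)·0.2669^2·0.9637^0 = +0.071221
  k=1: (−1)^1·1.0000/(1)·0.2669^0·0.9637^2 = -0.928779
d^1_{0,0}(2.6013) = +0.071221 -0.928779 = -0.857558

d=-0.8576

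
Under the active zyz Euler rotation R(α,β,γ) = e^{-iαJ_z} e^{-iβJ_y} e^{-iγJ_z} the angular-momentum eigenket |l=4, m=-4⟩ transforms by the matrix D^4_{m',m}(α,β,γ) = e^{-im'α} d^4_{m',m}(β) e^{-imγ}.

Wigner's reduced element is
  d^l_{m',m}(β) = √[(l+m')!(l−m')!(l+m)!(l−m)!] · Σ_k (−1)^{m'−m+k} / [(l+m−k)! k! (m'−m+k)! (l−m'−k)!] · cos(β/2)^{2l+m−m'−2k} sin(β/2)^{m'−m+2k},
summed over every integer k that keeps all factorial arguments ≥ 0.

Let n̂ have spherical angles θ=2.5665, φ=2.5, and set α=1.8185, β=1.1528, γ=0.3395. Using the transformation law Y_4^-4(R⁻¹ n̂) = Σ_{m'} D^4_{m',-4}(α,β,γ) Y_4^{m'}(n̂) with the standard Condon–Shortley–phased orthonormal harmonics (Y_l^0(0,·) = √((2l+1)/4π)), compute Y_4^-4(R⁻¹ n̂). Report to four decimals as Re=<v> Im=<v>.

Re=0.4403 Im=-0.0187

Need the full column D^4_{m',-4} for m'=−4..4 at α=1.8185, β=1.1528, γ=0.3395.
cos(β/2)=0.838430, sin(β/2)=0.545009
d^4_{-4,-4}: single k=0 term ⇒ +0.244194;  D = -0.171392+0.173941i
d^4_{-3,-4}: single k=0 term ⇒ -0.448970;  D = -0.387303-0.227091i
d^4_{-2,-4}: single k=0 term ⇒ +0.545994;  D = +0.152258-0.524335i
d^4_{-1,-4}: single k=0 term ⇒ -0.501926;  D = +0.501620+0.017517i
d^4_{0,-4}: single k=0 term ⇒ +0.364780;  D = +0.077039+0.356553i
d^4_{1,-4}: single k=0 term ⇒ -0.212087;  D = -0.189994+0.094251i
d^4_{2,-4}: single k=0 term ⇒ +0.097484;  D = -0.063411-0.074043i
d^4_{3,-4}: single k=0 term ⇒ -0.033872;  D = +0.019540-0.027668i
d^4_{4,-4}: single k=0 term ⇒ +0.007784;  D = +0.007266+0.002795i
Y_4^{m'}(θ=2.5665,φ=2.5) and Σ D·Y over m':
  (-0.1714+0.1739i)·(-0.0325+0.0211i)  (-0.3873-0.2271i)·(-0.0586+0.1585i)  (+0.1523-0.5243i)·(+0.1103+0.3729i)  (+0.5016+0.0175i)·(+0.3337+0.2493i)  (+0.0770+0.3566i)·(-0.0815+0.0000i)  (-0.1900+0.0943i)·(-0.3337+0.2493i)  (-0.0634-0.0740i)·(+0.1103-0.3729i)  (+0.0195-0.0277i)·(+0.0586+0.1585i)  (+0.0073+0.0028i)·(-0.0325-0.0211i)
Y_4^-4(R⁻¹ n̂) = +0.440313-0.018689i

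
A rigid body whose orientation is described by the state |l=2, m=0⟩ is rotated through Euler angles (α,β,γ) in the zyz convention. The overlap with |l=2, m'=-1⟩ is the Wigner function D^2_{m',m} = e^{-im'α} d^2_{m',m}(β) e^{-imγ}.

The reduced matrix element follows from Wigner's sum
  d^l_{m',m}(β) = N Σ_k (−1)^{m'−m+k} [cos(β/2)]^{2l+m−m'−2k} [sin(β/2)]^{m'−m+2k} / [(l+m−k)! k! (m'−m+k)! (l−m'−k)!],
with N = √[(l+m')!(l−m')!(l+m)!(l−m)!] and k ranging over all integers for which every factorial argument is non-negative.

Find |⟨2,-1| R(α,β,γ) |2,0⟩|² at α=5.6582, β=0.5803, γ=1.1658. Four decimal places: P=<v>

First d^2_{-1,0}(β=0.5803), then the phase factors e^{-i(-1)α} and e^{-i(0)γ}:
Half-angle: c=0.958201, s=0.286096. N=√(1·6·2·2)=4.898979
Admissible k: 1..2 (factorial args all ≥0)
  k=1: (−1)^0·4.8990/(2)·0.9582^3·0.2861^1 = +0.616534
  k=2: (−1)^1·4.8990/(2)·0.9582^1·0.2861^3 = -0.054963
d^2_{-1,0}(0.5803) = +0.616534 -0.054963 = +0.561572
|D^2_{-1,0}|² = |d^2_{-1,0}(β)|² = (+0.561572)² = 0.315363 (the z-rotation phases have unit modulus)

P=0.3154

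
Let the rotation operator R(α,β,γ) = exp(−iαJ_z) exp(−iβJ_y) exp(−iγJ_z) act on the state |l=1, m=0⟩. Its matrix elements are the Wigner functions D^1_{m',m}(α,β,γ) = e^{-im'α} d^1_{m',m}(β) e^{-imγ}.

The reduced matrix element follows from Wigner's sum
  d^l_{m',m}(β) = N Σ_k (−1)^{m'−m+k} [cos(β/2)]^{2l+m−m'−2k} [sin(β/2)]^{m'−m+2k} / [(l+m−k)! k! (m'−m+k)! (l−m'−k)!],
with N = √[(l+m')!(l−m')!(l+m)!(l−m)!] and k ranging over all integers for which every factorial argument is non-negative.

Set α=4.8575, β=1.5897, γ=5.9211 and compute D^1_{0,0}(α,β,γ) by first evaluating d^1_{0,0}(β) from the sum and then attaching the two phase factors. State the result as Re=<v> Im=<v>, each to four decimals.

Re=-0.0189 Im=0.0000

First d^1_{0,0}(β=1.5897), then the phase factors e^{-i(0)α} and e^{-i(0)γ}:
c=cos(1.5897/2)=0.700392, s=sin(1.5897/2)=0.713759; N=√[1·1·1·1]=1.000000
Admissible k: 0..1 (factorial args all ≥0)
  k=0: (−1)^0·1.0000/(1)·0.7004^2·0.7138^0 = +0.490549
  k=1: (−1)^1·1.0000/(1)·0.7004^0·0.7138^2 = -0.509451
d^1_{0,0}(1.5897) = +0.490549 -0.509451 = -0.018903
Phases: e^{-i·(0)·4.8575}=+1.000000+0.000000i, e^{-i·(0)·5.9211}=+1.000000+0.000000i ⇒ D=-0.018903+0.000000i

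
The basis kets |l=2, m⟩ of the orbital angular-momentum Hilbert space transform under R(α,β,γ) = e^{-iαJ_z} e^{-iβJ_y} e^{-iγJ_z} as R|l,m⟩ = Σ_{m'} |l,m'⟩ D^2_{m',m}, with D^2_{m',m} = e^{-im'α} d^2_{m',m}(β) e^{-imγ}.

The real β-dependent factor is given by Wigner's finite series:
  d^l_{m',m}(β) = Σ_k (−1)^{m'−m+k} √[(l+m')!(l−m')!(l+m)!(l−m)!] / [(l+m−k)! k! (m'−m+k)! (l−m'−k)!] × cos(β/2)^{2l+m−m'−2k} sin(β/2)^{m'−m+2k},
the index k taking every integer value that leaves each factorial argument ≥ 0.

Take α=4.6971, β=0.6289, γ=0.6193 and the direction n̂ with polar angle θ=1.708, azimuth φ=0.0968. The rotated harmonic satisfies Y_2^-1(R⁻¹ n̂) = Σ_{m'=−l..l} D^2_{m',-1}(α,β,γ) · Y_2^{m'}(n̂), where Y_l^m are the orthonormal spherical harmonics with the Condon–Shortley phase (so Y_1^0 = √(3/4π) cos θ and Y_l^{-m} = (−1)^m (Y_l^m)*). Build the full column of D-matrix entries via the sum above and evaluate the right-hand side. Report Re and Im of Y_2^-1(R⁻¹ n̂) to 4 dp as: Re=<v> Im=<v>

Re=-0.0766 Im=0.1096

Need the full column D^2_{m',-1} for m'=−2..2 at α=4.6971, β=0.6289, γ=0.6193.
cos(β/2)=0.950967, sin(β/2)=0.309293
d^2_{-2,-1}: single k=1 term ⇒ +0.531982;  D = -0.442423-0.295409i
d^2_{-1,-1}: k∈[0..1] ⇒ +0.817826 -0.259533 = +0.558293;  D = +0.317082-0.459511i
d^2_{0,-1}: k∈[0..1] ⇒ -0.651542 +0.068921 = -0.582620;  D = -0.474419-0.338191i
d^2_{1,-1}: k∈[0..1] ⇒ +0.259533 -0.009151 = +0.250382;  D = -0.148438+0.201637i
d^2_{2,-1}: single k=0 term ⇒ -0.056274;  D = +0.044803+0.034051i
Y_2^{m'}(θ=1.708,φ=0.0968) and Σ D·Y over m':
  (-0.4424-0.2954i)·(+0.3720-0.0729i)  (+0.3171-0.4595i)·(-0.1042+0.0101i)  (-0.4744-0.3382i)·(-0.2977+0.0000i)  (-0.1484+0.2016i)·(+0.1042+0.0101i)  (+0.0448+0.0341i)·(+0.3720+0.0729i)
Y_2^-1(R⁻¹ n̂) = -0.076587+0.109577i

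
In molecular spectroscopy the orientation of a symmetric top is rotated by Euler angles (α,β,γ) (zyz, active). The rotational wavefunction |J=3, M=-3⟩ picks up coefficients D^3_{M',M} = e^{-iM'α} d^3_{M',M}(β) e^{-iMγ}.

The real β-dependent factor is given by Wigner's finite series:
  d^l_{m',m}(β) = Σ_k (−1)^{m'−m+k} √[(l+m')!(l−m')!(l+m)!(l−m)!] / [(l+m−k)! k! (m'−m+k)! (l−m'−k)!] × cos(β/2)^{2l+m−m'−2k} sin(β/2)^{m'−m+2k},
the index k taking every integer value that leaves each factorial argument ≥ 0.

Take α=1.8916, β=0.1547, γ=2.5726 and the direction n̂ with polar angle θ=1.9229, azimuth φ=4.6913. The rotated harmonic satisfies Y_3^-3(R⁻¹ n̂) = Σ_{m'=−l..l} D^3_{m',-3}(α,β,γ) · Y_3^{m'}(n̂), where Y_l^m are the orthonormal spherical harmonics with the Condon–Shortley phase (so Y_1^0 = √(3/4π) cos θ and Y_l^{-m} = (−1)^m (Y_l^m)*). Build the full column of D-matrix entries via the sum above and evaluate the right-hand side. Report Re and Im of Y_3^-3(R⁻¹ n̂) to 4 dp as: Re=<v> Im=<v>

Need the full column D^3_{m',-3} for m'=−3..3 at α=1.8916, β=0.1547, γ=2.5726.
cos(β/2)=0.997010, sin(β/2)=0.077273
d^3_{-3,-3}: single k=0 term ⇒ +0.982193;  D = +0.665587+0.722287i
d^3_{-2,-3}: single k=0 term ⇒ -0.186466;  D = -0.090283+0.163152i
d^3_{-1,-3}: single k=0 term ⇒ +0.022851;  D = -0.022462-0.004195i
d^3_{0,-3}: single k=0 term ⇒ -0.002045;  D = -0.000278-0.002026i
d^3_{1,-3}: single k=0 term ⇒ +0.000137;  D = +0.000123-0.000061i
d^3_{2,-3}: single k=0 term ⇒ -0.000007;  D = +0.000005+0.000005i
d^3_{3,-3}: single k=0 term ⇒ +0.000000;  D = -0.000000+0.000000i
Y_3^{m'}(θ=1.9229,φ=4.6913) and Σ D·Y over m':
  (+0.6656+0.7223i)·(+0.0218-0.3444i)  (-0.0903+0.1632i)·(+0.3103+0.0131i)  (-0.0225-0.0042i)·(+0.0026-0.1229i)  (-0.0003-0.0020i)·(+0.3096+0.0000i)  (+0.0001-0.0001i)·(-0.0026-0.1229i)  (+0.0000+0.0000i)·(+0.3103-0.0131i)  (-0.0000+0.0000i)·(-0.0218-0.3444i)
Y_3^-3(R⁻¹ n̂) = +0.232431-0.161896i

Re=0.2324 Im=-0.1619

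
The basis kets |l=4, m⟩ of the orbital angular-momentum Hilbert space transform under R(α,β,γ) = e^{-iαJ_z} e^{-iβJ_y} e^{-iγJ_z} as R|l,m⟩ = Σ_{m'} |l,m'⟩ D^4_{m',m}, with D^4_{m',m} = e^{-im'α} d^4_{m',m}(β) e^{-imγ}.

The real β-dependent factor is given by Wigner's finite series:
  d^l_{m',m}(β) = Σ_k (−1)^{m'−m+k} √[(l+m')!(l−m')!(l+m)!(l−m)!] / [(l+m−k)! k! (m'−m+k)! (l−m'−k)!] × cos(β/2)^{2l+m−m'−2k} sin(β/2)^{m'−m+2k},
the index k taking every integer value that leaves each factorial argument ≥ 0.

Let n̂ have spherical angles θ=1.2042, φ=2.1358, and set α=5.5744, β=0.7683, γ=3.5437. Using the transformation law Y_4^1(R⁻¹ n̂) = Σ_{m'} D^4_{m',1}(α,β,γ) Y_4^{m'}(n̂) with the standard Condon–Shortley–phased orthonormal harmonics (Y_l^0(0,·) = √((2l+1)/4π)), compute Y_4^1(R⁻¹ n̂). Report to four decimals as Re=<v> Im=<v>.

Re=-0.2544 Im=0.2141

Need the full column D^4_{m',1} for m'=−4..4 at α=5.5744, β=0.7683, γ=3.5437.
cos(β/2)=0.927117, sin(β/2)=0.374771
d^4_{-4,1}: single k=5 term ⇒ +0.044089;  D = +0.043887-0.004211i
d^4_{-3,1}: k∈[4..5] ⇒ +0.192807 -0.018903 = +0.173904;  D = +0.142227+0.100069i
d^4_{-2,1}: k∈[3..5] ⇒ +0.509903 -0.124980 +0.004084 = +0.389007;  D = +0.095820+0.377021i
d^4_{-1,1}: k∈[2..5] ⇒ +0.891950 -0.437245 +0.035724 -0.000389 = +0.490040;  D = -0.217510+0.439122i
d^4_{0,1}: k∈[1..4] ⇒ +0.986789 -0.967472 +0.158089 -0.004305 = +0.173100;  D = -0.159293+0.067744i
d^4_{1,1}: k∈[0..3] ⇒ +0.545855 -1.337925 +0.437245 -0.023816 = -0.378641;  D = +0.360974+0.114309i
d^4_{2,1}: k∈[0..2] ⇒ -0.936150 +0.764854 -0.083320 = -0.254616;  D = +0.134240+0.216354i
d^4_{3,1}: k∈[0..1] ⇒ +0.707964 -0.192807 = +0.515157;  D = +0.078742-0.509103i
d^4_{4,1}: single k=0 term ⇒ -0.269815;  D = -0.204871+0.175579i
Y_4^{m'}(θ=1.2042,φ=2.1358) and Σ D·Y over m':
  (+0.0439-0.0042i)·(-0.2138-0.2594i)  (+0.1422+0.1001i)·(+0.3622-0.0452i)  (+0.0958+0.3770i)·(+0.0125-0.0265i)  (-0.2175+0.4391i)·(+0.1781+0.2809i)  (-0.1593+0.0677i)·(-0.0293+0.0000i)  (+0.3610+0.1143i)·(-0.1781+0.2809i)  (+0.1342+0.2164i)·(+0.0125+0.0265i)  (+0.0787-0.5091i)·(-0.3622-0.0452i)  (-0.2049+0.1756i)·(-0.2138+0.2594i)
Y_4^1(R⁻¹ n̂) = -0.254363+0.214090i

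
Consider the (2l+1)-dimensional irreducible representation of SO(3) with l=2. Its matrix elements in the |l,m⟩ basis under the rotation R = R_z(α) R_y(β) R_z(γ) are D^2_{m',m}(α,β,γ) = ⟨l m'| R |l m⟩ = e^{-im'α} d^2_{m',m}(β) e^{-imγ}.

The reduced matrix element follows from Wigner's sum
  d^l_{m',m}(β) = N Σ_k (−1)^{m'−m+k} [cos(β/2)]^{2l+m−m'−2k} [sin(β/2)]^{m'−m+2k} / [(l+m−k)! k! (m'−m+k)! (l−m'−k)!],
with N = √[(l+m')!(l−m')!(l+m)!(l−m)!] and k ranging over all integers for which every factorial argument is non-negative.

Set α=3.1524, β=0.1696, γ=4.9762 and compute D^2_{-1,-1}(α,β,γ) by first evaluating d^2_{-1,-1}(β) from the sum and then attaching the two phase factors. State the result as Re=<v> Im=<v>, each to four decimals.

Split into d^2_{-1,-1}(β=0.1696) × two z-phases.
With c≡cos(β/2)=0.996407 and s≡sin(β/2)=0.084698, N=[1·6·1·6]^{1/2}=6.000000
k: max(0,(-1)−(-1))=0 … min(2+(-1),2−(-1))=1
  k=0: (−1)^0·6.0000/(6)·0.9964^4·0.0847^0 = +0.985704
  k=1: (−1)^1·6.0000/(2)·0.9964^2·0.0847^2 = -0.021367
d^2_{-1,-1}(0.1696) = +0.985704 -0.021367 = +0.964337
Phases: e^{-i·(-1)·3.1524}=-0.999942-0.010807i, e^{-i·(-1)·4.9762}=+0.260762-0.965403i ⇒ D=-0.261508+0.928202i

Re=-0.2615 Im=0.9282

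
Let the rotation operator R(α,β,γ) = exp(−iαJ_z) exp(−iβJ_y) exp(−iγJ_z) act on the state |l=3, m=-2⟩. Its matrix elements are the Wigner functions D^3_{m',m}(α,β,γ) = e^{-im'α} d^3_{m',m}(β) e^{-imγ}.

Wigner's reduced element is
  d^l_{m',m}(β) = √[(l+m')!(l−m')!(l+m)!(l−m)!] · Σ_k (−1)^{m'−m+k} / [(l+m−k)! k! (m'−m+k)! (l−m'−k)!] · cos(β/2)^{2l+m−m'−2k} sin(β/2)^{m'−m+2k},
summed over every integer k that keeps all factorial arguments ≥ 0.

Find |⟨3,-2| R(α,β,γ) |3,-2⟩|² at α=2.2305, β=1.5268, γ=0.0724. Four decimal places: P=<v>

Split into d^3_{-2,-2}(β=1.5268) × two z-phases.
c=cos(1.5268/2)=0.722489, s=sin(1.5268/2)=0.691382; N=√[1·120·1·120]=120.000000
k: max(0,(-2)−(-2))=0 … min(3+(-2),3−(-2))=1
  k=0: (−1)^0·120.0000/(120)·0.7225^6·0.6914^0 = +0.142229
  k=1: (−1)^1·120.0000/(24)·0.7225^4·0.6914^2 = -0.651227
d^3_{-2,-2}(1.5268) = +0.142229 -0.651227 = -0.508997
|D^3_{-2,-2}|² = |d^3_{-2,-2}(β)|² = (-0.508997)² = 0.259078 (the z-rotation phases have unit modulus)

P=0.2591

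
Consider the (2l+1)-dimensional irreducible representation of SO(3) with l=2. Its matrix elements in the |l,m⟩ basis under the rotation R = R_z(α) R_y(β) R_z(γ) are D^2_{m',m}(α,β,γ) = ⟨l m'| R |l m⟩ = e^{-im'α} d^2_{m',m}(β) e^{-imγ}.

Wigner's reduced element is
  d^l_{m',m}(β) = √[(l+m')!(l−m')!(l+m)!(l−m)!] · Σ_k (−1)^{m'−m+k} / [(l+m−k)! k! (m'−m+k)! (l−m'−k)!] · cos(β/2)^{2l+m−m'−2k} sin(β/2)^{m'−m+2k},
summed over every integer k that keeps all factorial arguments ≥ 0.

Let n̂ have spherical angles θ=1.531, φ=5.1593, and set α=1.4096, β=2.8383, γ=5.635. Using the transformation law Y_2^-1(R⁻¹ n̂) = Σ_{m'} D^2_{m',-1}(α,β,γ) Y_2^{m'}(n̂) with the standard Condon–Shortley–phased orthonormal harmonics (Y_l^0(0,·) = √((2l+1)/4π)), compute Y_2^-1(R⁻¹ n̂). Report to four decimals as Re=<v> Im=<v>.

Need the full column D^2_{m',-1} for m'=−2..2 at α=1.4096, β=2.8383, γ=5.635.
cos(β/2)=0.151066, sin(β/2)=0.988524
d^2_{-2,-1}: single k=1 term ⇒ +0.006816;  D = -0.003850+0.005624i
d^2_{-1,-1}: k∈[0..1] ⇒ +0.000521 -0.066900 = -0.066379;  D = -0.048049-0.045798i
d^2_{0,-1}: k∈[0..1] ⇒ -0.008348 +0.357440 = +0.349092;  D = +0.278290-0.210761i
d^2_{1,-1}: k∈[0..1] ⇒ +0.066900 -0.954879 = -0.887979;  D = +0.415545+0.784748i
d^2_{2,-1}: single k=0 term ⇒ -0.291848;  D = +0.276496-0.093409i
Y_2^{m'}(θ=1.531,φ=5.1593) and Σ D·Y over m':
  (-0.0038+0.0056i)·(-0.2416+0.3006i)  (-0.0480-0.0458i)·(+0.0133+0.0277i)  (+0.2783-0.2108i)·(-0.3139+0.0000i)  (+0.4155+0.7847i)·(-0.0133+0.0277i)  (+0.2765-0.0934i)·(-0.2416-0.3006i)
Y_2^-1(R⁻¹ n̂) = -0.209613+0.002243i

Re=-0.2096 Im=0.0022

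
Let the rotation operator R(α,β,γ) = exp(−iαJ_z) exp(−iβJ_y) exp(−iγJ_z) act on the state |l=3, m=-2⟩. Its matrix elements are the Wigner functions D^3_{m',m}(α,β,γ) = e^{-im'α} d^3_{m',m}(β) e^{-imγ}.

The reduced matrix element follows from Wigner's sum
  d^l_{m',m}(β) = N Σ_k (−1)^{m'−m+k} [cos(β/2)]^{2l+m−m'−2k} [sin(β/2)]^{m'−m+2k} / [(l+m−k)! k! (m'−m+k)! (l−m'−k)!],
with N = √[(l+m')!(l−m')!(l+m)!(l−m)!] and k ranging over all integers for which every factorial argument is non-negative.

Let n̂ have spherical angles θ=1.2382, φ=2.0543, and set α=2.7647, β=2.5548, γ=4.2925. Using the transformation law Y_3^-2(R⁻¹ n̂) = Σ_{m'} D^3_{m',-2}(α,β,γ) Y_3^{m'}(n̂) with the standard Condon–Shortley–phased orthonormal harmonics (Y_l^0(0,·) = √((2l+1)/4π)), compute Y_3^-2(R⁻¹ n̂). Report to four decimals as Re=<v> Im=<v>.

Need the full column D^3_{m',-2} for m'=−3..3 at α=2.7647, β=2.5548, γ=4.2925.
cos(β/2)=0.289205, sin(β/2)=0.957267
d^3_{-3,-2}: single k=1 term ⇒ +0.004744;  D = -0.001846-0.004370i
d^3_{-2,-2}: k∈[0..1] ⇒ +0.000585 -0.032052 = -0.031467;  D = -0.000716-0.031459i
d^3_{-1,-2}: k∈[0..1] ⇒ -0.006124 +0.134198 = +0.128074;  D = +0.044412-0.120127i
d^3_{0,-2}: k∈[0..1] ⇒ +0.035112 -0.384685 = -0.349573;  D = +0.233385-0.260256i
d^3_{1,-2}: k∈[0..1] ⇒ -0.134198 +0.735143 = +0.600944;  D = +0.537706-0.268341i
d^3_{2,-2}: k∈[0..1] ⇒ +0.351168 -0.769483 = -0.418315;  D = +0.416770-0.035928i
d^3_{3,-2}: single k=0 term ⇒ -0.569439;  D = -0.545515-0.163323i
Y_3^{m'}(θ=1.2382,φ=2.0543) and Σ D·Y over m':
  (-0.0018-0.0044i)·(+0.3498+0.0423i)  (-0.0007-0.0315i)·(-0.1693+0.2454i)  (+0.0444-0.1201i)·(+0.0663+0.1263i)  (+0.2334-0.2603i)·(-0.3006+0.0000i)  (+0.5377-0.2683i)·(-0.0663+0.1263i)  (+0.4168-0.0359i)·(-0.1693-0.2454i)  (-0.5455-0.1633i)·(-0.3498+0.0423i)
Y_3^-2(R⁻¹ n̂) = +0.071934+0.102991i

Re=0.0719 Im=0.1030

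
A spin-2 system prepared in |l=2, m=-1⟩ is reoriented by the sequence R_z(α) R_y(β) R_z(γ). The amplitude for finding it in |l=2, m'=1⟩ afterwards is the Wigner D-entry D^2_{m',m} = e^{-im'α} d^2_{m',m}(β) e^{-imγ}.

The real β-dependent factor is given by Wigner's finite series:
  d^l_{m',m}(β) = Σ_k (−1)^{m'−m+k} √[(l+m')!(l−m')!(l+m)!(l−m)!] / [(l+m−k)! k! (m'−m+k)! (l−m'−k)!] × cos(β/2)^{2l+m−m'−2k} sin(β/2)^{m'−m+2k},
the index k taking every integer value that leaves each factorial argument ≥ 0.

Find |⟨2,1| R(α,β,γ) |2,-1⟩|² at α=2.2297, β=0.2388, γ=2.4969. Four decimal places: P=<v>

P=0.0017

D^2_{1,-1}(2.2297,0.2388,2.4969) = e^{-i·1·2.2297}·d^2_{1,-1}(0.2388)·e^{-i·-1·2.4969}. Compute d first:
Half-angle: c=0.992880, s=0.119117. N=√(6·1·1·6)=6.000000
k∈{0,1} keeps every argument non-negative
  k=0: (−1)^2·6.0000/(2)·0.9929^2·0.1191^2 = +0.041962
  k=1: (−1)^3·6.0000/(6)·0.9929^0·0.1191^4 = -0.000201
d^2_{1,-1}(0.2388) = +0.041962 -0.000201 = +0.041761
|D^2_{1,-1}|² = |d^2_{1,-1}(β)|² = (+0.041761)² = 0.001744 (the z-rotation phases have unit modulus)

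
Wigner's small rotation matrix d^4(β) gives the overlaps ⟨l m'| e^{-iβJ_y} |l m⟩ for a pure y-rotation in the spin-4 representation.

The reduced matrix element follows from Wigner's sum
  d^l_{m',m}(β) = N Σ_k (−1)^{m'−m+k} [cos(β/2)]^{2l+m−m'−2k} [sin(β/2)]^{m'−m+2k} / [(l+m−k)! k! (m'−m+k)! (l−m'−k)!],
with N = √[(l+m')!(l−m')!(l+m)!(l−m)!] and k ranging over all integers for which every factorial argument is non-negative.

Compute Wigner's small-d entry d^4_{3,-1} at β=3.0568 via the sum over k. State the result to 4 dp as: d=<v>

d=-0.0141

d^4_{3,-1}(β=3.0568) via Wigner's sum:
c=cos(3.0568/2)=0.042384, s=sin(3.0568/2)=0.999101; N=√[5040·1·6·120]=1904.940944
k∈{0,1} keeps every argument non-negative
  k=0: (−1)^4·1904.9409/(144)·0.0424^4·0.9991^4 = +0.000043
  k=1: (−1)^5·1904.9409/(240)·0.0424^2·0.9991^6 = -0.014182
d^4_{3,-1}(3.0568) = +0.000043 -0.014182 = -0.014139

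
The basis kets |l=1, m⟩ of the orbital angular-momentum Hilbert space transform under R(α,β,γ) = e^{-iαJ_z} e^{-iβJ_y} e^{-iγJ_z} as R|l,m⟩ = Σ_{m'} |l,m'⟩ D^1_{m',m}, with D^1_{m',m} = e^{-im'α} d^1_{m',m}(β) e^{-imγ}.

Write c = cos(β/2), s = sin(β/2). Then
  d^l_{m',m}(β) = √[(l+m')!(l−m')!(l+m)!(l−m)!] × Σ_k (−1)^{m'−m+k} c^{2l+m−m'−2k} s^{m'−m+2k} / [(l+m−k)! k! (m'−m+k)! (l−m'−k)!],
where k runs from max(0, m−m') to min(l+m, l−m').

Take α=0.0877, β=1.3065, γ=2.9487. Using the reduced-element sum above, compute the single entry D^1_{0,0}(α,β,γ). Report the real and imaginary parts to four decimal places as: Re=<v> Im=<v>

Re=0.2612 Im=0.0000

First d^1_{0,0}(β=1.3065), then the phase factors e^{-i(0)α} and e^{-i(0)γ}:
Half-angle: c=0.794113, s=0.607770. N=√(1·1·1·1)=1.000000
k∈{0,1} keeps every argument non-negative
  k=0: (−1)^0·1.0000/(1)·0.7941^2·0.6078^0 = +0.630615
  k=1: (−1)^1·1.0000/(1)·0.7941^0·0.6078^2 = -0.369385
d^1_{0,0}(1.3065) = +0.630615 -0.369385 = +0.261230
Attach z-rotation phases: D = e^{-i(0)(0.0877)}·(+0.261230)·e^{-i(0)(2.9487)} = +0.261230+0.000000i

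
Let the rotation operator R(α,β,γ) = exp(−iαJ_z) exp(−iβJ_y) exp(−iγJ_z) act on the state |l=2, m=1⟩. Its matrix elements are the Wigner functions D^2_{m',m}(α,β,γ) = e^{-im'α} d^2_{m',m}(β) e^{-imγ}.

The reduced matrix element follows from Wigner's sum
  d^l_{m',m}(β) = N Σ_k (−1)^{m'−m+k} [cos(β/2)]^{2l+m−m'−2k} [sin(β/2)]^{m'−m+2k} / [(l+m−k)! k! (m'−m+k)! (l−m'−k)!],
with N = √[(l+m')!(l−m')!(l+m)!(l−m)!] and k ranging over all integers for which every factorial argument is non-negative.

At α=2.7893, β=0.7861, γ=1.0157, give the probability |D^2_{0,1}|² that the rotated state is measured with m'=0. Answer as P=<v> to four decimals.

D^2_{0,1}(2.7893,0.7861,1.0157) = e^{-i·0·2.7893}·d^2_{0,1}(0.7861)·e^{-i·1·1.0157}. Compute d first:
c=cos(0.7861/2)=0.923745, s=sin(0.7861/2)=0.383008; N=√[2·2·6·1]=4.898979
k∈{1,2} keeps every argument non-negative
  k=1: (−1)^0·4.8990/(2)·0.9237^3·0.3830^1 = +0.739502
  k=2: (−1)^1·4.8990/(2)·0.9237^1·0.3830^3 = -0.127131
d^2_{0,1}(0.7861) = +0.739502 -0.127131 = +0.612372
|D^2_{0,1}|² = |d^2_{0,1}(β)|² = (+0.612372)² = 0.374999 (the z-rotation phases have unit modulus)

P=0.3750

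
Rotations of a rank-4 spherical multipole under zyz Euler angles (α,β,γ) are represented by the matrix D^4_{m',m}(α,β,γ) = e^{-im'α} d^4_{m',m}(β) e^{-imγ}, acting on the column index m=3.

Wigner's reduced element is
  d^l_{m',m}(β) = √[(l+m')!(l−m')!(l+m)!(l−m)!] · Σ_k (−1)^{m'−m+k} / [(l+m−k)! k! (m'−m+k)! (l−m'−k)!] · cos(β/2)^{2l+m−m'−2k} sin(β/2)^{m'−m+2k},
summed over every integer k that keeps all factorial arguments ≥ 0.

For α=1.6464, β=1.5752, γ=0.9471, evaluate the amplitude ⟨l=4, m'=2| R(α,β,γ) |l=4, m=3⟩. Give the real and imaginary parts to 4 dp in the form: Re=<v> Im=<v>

D^4_{2,3}(1.6464,1.5752,0.9471) = e^{-i·2·1.6464}·d^4_{2,3}(1.5752)·e^{-i·3·0.9471}. Compute d first:
c=cos(1.5752/2)=0.705548, s=sin(1.5752/2)=0.708662; N=√[720·2·5040·1]=2693.993318
k: max(0,(3)−(2))=1 … min(4+(3),4−(2))=2
  k=1: (−1)^0·2693.9933/(720)·0.7055^7·0.7087^1 = +0.230775
  k=2: (−1)^1·2693.9933/(240)·0.7055^5·0.7087^3 = -0.698451
d^4_{2,3}(1.5752) = +0.230775 -0.698451 = -0.467676
Phases: e^{-i·(2)·1.6464}=-0.988590+0.150632i, e^{-i·(3)·0.9471}=-0.955250-0.295800i ⇒ D=-0.462488-0.069466i

Re=-0.4625 Im=-0.0695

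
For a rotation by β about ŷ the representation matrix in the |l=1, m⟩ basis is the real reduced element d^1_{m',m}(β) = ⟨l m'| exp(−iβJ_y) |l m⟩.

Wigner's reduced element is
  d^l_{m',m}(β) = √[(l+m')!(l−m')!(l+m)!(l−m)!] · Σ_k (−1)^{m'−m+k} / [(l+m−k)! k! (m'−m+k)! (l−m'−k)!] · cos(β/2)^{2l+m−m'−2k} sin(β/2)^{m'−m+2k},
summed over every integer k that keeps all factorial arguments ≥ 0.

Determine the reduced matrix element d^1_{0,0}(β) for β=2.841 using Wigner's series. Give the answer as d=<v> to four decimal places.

d^1_{0,0}(β=2.841) via Wigner's sum:
With c≡cos(β/2)=0.149731 and s≡sin(β/2)=0.988727, N=[1·1·1·1]^{1/2}=1.000000
Admissible k: 0..1 (factorial args all ≥0)
  k=0: (−1)^0·1.0000/(1)·0.1497^2·0.9887^0 = +0.022419
  k=1: (−1)^1·1.0000/(1)·0.1497^0·0.9887^2 = -0.977581
d^1_{0,0}(2.841) = +0.022419 -0.977581 = -0.955161

d=-0.9552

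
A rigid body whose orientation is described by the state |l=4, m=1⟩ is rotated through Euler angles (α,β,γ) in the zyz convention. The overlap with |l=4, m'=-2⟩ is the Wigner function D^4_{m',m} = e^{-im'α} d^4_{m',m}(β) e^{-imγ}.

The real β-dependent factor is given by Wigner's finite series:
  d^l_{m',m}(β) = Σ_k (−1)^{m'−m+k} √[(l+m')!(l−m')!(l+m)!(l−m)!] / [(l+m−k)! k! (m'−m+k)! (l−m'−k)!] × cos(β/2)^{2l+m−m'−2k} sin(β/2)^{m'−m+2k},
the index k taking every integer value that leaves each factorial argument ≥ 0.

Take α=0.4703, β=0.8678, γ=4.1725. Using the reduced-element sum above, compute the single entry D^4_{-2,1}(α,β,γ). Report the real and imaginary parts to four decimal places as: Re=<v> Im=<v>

Re=-0.4452 Im=0.0403

First d^4_{-2,1}(β=0.8678), then the phase factors e^{-i(-2)α} and e^{-i(1)γ}:
Half-angle: c=0.907333, s=0.420413. N=√(2·720·120·6)=1018.233765
Admissible k: 3..5 (factorial args all ≥0)
  k=3: (−1)^0·1018.2338/(72)·0.9073^5·0.4204^3 = +0.646213
  k=4: (−1)^1·1018.2338/(48)·0.9073^3·0.4204^5 = -0.208106
  k=5: (−1)^2·1018.2338/(240)·0.9073^1·0.4204^7 = +0.008936
d^4_{-2,1}(0.8678) = +0.646213 -0.208106 +0.008936 = +0.447043
Phases: e^{-i·(-2)·0.4703}=+0.589303+0.807912i, e^{-i·(1)·4.1725}=-0.514041+0.857766i ⇒ D=-0.445221+0.040316i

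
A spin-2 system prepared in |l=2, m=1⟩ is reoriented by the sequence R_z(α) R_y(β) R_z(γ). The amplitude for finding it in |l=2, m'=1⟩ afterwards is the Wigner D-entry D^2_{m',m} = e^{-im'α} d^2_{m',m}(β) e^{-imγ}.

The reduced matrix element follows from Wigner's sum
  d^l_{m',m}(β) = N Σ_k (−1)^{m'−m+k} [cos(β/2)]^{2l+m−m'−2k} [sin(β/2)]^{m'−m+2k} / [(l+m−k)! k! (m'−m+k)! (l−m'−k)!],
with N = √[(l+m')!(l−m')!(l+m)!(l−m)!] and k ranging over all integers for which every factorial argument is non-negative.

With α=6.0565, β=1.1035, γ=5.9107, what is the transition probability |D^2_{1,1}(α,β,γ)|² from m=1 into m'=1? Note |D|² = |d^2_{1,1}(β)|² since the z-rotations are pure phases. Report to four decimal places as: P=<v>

First d^2_{1,1}(β=1.1035), then the phase factors e^{-i(1)α} and e^{-i(1)γ}:
Half-angle: c=0.851609, s=0.524178. N=√(6·1·6·1)=6.000000
The bounds max(0,m−m')=0 and min(l+m,l−m')=1 give 2 terms
  k=0: (−1)^0·6.0000/(6)·0.8516^4·0.5242^0 = +0.525969
  k=1: (−1)^1·6.0000/(2)·0.8516^2·0.5242^2 = -0.597805
d^2_{1,1}(1.1035) = +0.525969 -0.597805 = -0.071836
|D^2_{1,1}|² = |d^2_{1,1}(β)|² = (-0.071836)² = 0.005160 (the z-rotation phases have unit modulus)

P=0.0052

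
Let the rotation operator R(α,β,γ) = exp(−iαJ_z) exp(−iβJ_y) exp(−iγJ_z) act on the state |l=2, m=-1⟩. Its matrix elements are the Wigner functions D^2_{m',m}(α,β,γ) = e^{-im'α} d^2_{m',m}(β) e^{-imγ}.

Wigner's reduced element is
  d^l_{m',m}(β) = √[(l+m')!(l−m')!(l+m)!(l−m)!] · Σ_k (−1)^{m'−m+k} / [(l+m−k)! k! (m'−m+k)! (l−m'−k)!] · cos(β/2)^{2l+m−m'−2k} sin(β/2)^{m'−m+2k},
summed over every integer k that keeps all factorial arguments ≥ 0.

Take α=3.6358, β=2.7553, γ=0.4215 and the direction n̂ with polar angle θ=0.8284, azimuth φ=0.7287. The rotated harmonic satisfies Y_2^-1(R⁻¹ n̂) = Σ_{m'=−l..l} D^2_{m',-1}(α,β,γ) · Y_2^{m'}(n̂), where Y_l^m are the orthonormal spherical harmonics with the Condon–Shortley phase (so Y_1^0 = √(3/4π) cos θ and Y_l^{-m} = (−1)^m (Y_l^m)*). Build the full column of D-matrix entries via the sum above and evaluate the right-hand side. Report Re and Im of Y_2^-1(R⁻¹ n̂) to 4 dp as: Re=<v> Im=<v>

Re=-0.2100 Im=-0.2241

Need the full column D^2_{m',-1} for m'=−2..2 at α=3.6358, β=2.7553, γ=0.4215.
cos(β/2)=0.191948, sin(β/2)=0.981405
d^2_{-2,-1}: single k=1 term ⇒ +0.013881;  D = +0.002224+0.013702i
d^2_{-1,-1}: k∈[0..1] ⇒ +0.001357 -0.106459 = -0.105102;  D = +0.064031+0.083345i
d^2_{0,-1}: k∈[0..1] ⇒ -0.017001 +0.444430 = +0.427429;  D = +0.390019+0.174874i
d^2_{1,-1}: k∈[0..1] ⇒ +0.106459 -0.927670 = -0.821210;  D = +0.819041-0.059655i
d^2_{2,-1}: single k=0 term ⇒ -0.362876;  D = -0.306108+0.194876i
Y_2^{m'}(θ=0.8284,φ=0.7287) and Σ D·Y over m':
  (+0.0022+0.0137i)·(+0.0237-0.2084i)  (+0.0640+0.0833i)·(+0.2871-0.2563i)  (+0.3900+0.1749i)·(+0.1171+0.0000i)  (+0.8190-0.0597i)·(-0.2871-0.2563i)  (-0.3061+0.1949i)·(+0.0237+0.2084i)
Y_2^-1(R⁻¹ n̂) = -0.210010-0.224077i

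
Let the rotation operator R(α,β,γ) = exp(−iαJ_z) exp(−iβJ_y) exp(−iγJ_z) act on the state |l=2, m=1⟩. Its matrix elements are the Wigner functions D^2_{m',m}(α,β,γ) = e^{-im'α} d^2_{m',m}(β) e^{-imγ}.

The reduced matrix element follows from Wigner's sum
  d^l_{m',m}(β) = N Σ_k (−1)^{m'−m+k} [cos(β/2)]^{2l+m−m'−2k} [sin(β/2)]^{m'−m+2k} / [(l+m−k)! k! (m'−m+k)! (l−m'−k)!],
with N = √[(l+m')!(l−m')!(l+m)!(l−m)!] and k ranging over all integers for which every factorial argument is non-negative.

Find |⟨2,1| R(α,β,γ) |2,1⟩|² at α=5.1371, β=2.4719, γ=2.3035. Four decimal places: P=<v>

First d^2_{1,1}(β=2.4719), then the phase factors e^{-i(1)α} and e^{-i(1)γ}:
With c≡cos(β/2)=0.328624 and s≡sin(β/2)=0.944461, N=[6·1·6·1]^{1/2}=6.000000
k: max(0,(1)−(1))=0 … min(2+(1),2−(1))=1
  k=0: (−1)^0·6.0000/(6)·0.3286^4·0.9445^0 = +0.011663
  k=1: (−1)^1·6.0000/(2)·0.3286^2·0.9445^2 = -0.288993
d^2_{1,1}(2.4719) = +0.011663 -0.288993 = -0.277331
|D^2_{1,1}|² = |d^2_{1,1}(β)|² = (-0.277331)² = 0.076912 (the z-rotation phases have unit modulus)

P=0.0769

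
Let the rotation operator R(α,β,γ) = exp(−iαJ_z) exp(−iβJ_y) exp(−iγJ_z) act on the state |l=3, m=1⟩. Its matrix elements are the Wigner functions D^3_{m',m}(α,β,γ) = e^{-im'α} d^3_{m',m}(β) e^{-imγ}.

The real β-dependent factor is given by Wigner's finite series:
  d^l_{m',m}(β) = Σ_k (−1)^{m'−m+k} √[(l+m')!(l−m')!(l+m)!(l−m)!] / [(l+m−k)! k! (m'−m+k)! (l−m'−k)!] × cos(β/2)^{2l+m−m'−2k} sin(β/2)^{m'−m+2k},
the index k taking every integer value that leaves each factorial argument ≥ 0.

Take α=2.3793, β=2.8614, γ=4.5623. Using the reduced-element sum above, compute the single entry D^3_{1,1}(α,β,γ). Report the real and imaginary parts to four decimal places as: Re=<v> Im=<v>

Re=0.0866 Im=-0.0670

D^3_{1,1}(2.3793,2.8614,4.5623) = e^{-i·1·2.3793}·d^3_{1,1}(2.8614)·e^{-i·1·4.5623}. Compute d first:
With c≡cos(β/2)=0.139638 and s≡sin(β/2)=0.990203, N=[24·2·24·2]^{1/2}=48.000000
The bounds max(0,m−m')=0 and min(l+m,l−m')=2 give 3 terms
  k=0: (−1)^0·48.0000/(48)·0.1396^6·0.9902^0 = +0.000007
  k=1: (−1)^1·48.0000/(6)·0.1396^4·0.9902^2 = -0.002982
  k=2: (−1)^2·48.0000/(8)·0.1396^2·0.9902^4 = +0.112475
d^3_{1,1}(2.8614) = +0.000007 -0.002982 +0.112475 = +0.109501
Attach z-rotation phases: D = e^{-i(1)(2.3793)}·(+0.109501)·e^{-i(1)(4.5623)} = +0.086611-0.066999i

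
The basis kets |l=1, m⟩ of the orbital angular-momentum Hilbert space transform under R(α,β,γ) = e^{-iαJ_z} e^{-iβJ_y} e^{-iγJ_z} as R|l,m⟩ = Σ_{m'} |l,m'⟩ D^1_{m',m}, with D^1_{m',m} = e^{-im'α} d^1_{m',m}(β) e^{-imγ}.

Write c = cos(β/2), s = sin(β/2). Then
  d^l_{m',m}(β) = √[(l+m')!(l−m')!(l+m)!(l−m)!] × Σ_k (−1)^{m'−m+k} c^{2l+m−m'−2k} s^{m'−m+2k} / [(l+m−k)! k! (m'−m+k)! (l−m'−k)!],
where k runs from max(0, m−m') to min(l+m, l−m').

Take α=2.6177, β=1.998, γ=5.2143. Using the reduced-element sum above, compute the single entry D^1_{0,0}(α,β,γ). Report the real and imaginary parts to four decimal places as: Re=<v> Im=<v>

Re=-0.4143 Im=0.0000

Split into d^1_{0,0}(β=1.998) × two z-phases.
With c≡cos(β/2)=0.541144 and s≡sin(β/2)=0.840930, N=[1·1·1·1]^{1/2}=1.000000
k: max(0,(0)−(0))=0 … min(1+(0),1−(0))=1
  k=0: (−1)^0·1.0000/(1)·0.5411^2·0.8409^0 = +0.292836
  k=1: (−1)^1·1.0000/(1)·0.5411^0·0.8409^2 = -0.707164
d^1_{0,0}(1.998) = +0.292836 -0.707164 = -0.414327
D = (+1.000000+0.000000i)·(-0.414327)·(+1.000000+0.000000i) = -0.414327+0.000000i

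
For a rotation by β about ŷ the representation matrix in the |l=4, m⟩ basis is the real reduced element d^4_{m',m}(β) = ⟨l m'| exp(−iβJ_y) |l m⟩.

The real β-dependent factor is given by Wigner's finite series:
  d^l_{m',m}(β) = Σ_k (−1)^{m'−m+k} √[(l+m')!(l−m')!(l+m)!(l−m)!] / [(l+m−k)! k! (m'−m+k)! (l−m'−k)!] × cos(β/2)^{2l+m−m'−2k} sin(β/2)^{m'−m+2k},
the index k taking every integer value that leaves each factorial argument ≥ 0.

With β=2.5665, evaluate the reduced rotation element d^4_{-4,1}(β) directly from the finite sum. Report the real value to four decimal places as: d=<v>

d=0.1384

d^4_{-4,1}(β=2.5665) via Wigner's sum:
c=cos(2.5665/2)=0.283600, s=sin(2.5665/2)=0.958943; N=√[1·40320·120·6]=5387.986637
k: max(0,(1)−(-4))=5 … min(4+(1),4−(-4))=5
  k=5: (−1)^0·5387.9866/(720)·0.2836^3·0.9589^5 = +0.138413
d^4_{-4,1}(2.5665) = +0.138413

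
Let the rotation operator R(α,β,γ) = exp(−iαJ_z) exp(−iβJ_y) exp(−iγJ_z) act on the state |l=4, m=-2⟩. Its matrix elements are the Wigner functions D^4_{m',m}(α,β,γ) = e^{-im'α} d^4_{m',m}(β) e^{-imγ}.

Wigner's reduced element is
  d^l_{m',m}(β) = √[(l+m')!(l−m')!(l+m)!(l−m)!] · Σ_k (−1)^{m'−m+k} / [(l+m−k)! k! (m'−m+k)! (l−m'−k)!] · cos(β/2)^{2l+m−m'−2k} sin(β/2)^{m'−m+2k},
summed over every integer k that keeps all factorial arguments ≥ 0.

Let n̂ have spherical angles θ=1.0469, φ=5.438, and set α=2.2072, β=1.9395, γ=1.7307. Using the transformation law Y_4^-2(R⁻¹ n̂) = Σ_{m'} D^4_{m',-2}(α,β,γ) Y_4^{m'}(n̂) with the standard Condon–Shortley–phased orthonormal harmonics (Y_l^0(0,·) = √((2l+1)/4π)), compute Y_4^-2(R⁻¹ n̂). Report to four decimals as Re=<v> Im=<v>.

Need the full column D^4_{m',-2} for m'=−4..4 at α=2.2072, β=1.9395, γ=1.7307.
cos(β/2)=0.565506, sin(β/2)=0.824744
d^4_{-4,-2}: single k=2 term ⇒ +0.117717;  D = +0.113256-0.032098i
d^4_{-3,-2}: k∈[1..2] ⇒ +0.057075 -0.364190 = -0.307116;  D = +0.242953+0.187866i
d^4_{-2,-2}: k∈[0..2] ⇒ +0.010459 -0.266957 +0.709769 = +0.453270;  D = -0.009889+0.453162i
d^4_{-1,-2}: k∈[0..2] ⇒ -0.064716 +0.688255 -0.975939 = -0.352401;  D = -0.287916+0.203201i
d^4_{0,-2}: k∈[0..2] ⇒ +0.211048 -1.197059 +0.954798 = -0.031213;  D = +0.029630+0.009813i
d^4_{1,-2}: k∈[0..2] ⇒ -0.458837 +1.463909 -0.622743 = +0.382329;  D = +0.119032+0.363328i
d^4_{2,-2}: k∈[0..2] ⇒ +0.709769 -1.207734 +0.214070 = -0.283896;  D = -0.164444+0.231420i
d^4_{3,-2}: k∈[0..1] ⇒ -0.774628 +0.549208 = -0.225420;  D = +0.225381-0.004194i
d^4_{4,-2}: single k=0 term ⇒ +0.532561;  D = +0.324419+0.422343i
Y_4^{m'}(θ=1.0469,φ=5.438) and Σ D·Y over m':
  (+0.1133-0.0321i)·(-0.2417-0.0589i)  (+0.2430+0.1879i)·(-0.3341+0.2315i)  (-0.0099+0.4532i)·(-0.0225+0.1872i)  (-0.2879+0.2032i)·(-0.1697-0.1914i)  (+0.0296+0.0098i)·(-0.2450+0.0000i)  (+0.1190+0.3633i)·(+0.1697-0.1914i)  (-0.1644+0.2314i)·(-0.0225-0.1872i)  (+0.2254-0.0042i)·(+0.3341+0.2315i)  (+0.3244+0.4223i)·(-0.2417+0.0589i)
Y_4^-2(R⁻¹ n̂) = -0.048321+0.033031i

Re=-0.0483 Im=0.0330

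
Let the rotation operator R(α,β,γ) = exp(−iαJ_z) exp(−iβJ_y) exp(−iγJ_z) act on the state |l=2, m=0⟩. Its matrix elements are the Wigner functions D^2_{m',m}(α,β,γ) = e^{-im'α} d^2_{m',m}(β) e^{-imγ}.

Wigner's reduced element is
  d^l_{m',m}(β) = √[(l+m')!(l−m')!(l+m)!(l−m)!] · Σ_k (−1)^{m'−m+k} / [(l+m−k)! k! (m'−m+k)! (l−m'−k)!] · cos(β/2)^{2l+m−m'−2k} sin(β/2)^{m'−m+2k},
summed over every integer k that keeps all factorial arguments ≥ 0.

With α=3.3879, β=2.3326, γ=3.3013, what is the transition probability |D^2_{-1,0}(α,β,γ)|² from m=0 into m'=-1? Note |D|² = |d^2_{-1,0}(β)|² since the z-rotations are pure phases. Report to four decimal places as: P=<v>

P=0.3742

Split into d^2_{-1,0}(β=2.3326) × two z-phases.
c=cos(2.3326/2)=0.393556, s=sin(2.3326/2)=0.919301; N=√[1·6·2·2]=4.898979
k: max(0,(0)−(-1))=1 … min(2+(0),2−(-1))=2
  k=1: (−1)^0·4.8990/(2)·0.3936^3·0.9193^1 = +0.137263
  k=2: (−1)^1·4.8990/(2)·0.3936^1·0.9193^3 = -0.748953
d^2_{-1,0}(2.3326) = +0.137263 -0.748953 = -0.611691
|D^2_{-1,0}|² = |d^2_{-1,0}(β)|² = (-0.611691)² = 0.374166 (the z-rotation phases have unit modulus)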